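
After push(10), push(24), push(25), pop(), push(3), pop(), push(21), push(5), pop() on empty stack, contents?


push(10) -> [10]
push(24) -> [10, 24]
push(25) -> [10, 24, 25]
pop() returns 25 -> [10, 24]
push(3) -> [10, 24, 3]
pop() returns 3 -> [10, 24]
push(21) -> [10, 24, 21]
push(5) -> [10, 24, 21, 5]
pop() returns 5 -> [10, 24, 21]
Final stack (bottom to top): [10, 24, 21]


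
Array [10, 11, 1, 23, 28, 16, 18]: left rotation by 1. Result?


Left rotate by 1: [11, 1, 23, 28, 16, 18, 10]


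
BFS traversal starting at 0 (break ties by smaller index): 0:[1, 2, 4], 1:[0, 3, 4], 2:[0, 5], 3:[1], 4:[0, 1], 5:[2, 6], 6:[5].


BFS queue: start with [0]
Visit order: [0, 1, 2, 4, 3, 5, 6]


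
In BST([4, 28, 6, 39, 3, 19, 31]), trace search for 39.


BST root = 4
Search for 39: compare at each node
Path: [4, 28, 39]


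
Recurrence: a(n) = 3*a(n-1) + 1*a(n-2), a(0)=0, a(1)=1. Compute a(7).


Build bottom-up:
...a(5)=109, a(6)=360, a(7)=3*360+1*109=1189


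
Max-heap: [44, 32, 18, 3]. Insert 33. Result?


Append 33: [44, 32, 18, 3, 33]
Bubble up: swap idx 4(33) with idx 1(32)
Result: [44, 33, 18, 3, 32]


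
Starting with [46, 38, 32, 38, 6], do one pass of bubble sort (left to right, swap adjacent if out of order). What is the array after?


After one pass: [38, 32, 38, 6, 46]


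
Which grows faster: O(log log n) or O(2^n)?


double-logarithmic grows slower than exponential
O(log log n) is asymptotically smaller; O(2^n) grows faster


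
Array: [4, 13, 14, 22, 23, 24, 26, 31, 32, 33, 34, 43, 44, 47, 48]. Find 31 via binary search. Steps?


Search for 31:
[0,14] mid=7 arr[7]=31
Total: 1 comparisons


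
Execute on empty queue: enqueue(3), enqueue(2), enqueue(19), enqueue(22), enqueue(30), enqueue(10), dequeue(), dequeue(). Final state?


enqueue(3) -> [3]
enqueue(2) -> [3, 2]
enqueue(19) -> [3, 2, 19]
enqueue(22) -> [3, 2, 19, 22]
enqueue(30) -> [3, 2, 19, 22, 30]
enqueue(10) -> [3, 2, 19, 22, 30, 10]
dequeue() returns 3 -> [2, 19, 22, 30, 10]
dequeue() returns 2 -> [19, 22, 30, 10]
Final queue (front to back): [19, 22, 30, 10]


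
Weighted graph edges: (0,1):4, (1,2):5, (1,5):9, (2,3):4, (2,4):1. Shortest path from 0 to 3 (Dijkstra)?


Dijkstra from 0:
Distances: {0: 0, 1: 4, 2: 9, 3: 13, 4: 10, 5: 13}
Shortest distance to 3 = 13, path = [0, 1, 2, 3]


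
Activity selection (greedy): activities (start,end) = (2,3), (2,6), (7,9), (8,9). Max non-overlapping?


Greedy: pick earliest-ending, then skip overlaps.
Selected (2 activities): [(2, 3), (7, 9)]


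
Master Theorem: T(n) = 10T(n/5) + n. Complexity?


a=10, b=5, c=1. log_5(10)=1.431 > c=1. Case 1: O(n^log_b(a)) = O(n^1.431)
Complexity: O(n^1.431)


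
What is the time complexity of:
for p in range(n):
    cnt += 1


Per nesting level: O(n) = O(n)
Complexity: O(n)


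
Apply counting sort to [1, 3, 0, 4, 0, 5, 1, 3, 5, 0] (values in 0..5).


Count array: [3, 2, 0, 2, 1, 2]
Reconstruct: [0, 0, 0, 1, 1, 3, 3, 4, 5, 5]


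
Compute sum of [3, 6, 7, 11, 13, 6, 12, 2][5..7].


Prefix sums: [0, 3, 9, 16, 27, 40, 46, 58, 60]
Sum[5..7] = prefix[8] - prefix[5] = 60 - 40 = 20


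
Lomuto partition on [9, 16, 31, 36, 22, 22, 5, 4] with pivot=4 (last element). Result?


Elements <= 4 go left of pivot.
Result: [4, 16, 31, 36, 22, 22, 5, 9], pivot at index 0


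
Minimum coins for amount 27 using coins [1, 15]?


dp[0]=0; dp[i]=1+min(dp[i-c] for c in coins)
...dp[22]=8, dp[23]=9, dp[24]=10, dp[25]=11, dp[26]=12, dp[27]=13
Minimum coins for 27 = 13


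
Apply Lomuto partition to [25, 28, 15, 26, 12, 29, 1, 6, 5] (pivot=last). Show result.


Elements <= 5 go left of pivot.
Result: [1, 5, 15, 26, 12, 29, 25, 6, 28], pivot at index 1


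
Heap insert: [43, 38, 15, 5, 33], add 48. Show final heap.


Append 48: [43, 38, 15, 5, 33, 48]
Bubble up: swap idx 5(48) with idx 2(15); swap idx 2(48) with idx 0(43)
Result: [48, 38, 43, 5, 33, 15]


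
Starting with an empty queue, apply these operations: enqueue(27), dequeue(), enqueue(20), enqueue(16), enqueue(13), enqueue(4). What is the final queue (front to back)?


enqueue(27) -> [27]
dequeue() returns 27 -> []
enqueue(20) -> [20]
enqueue(16) -> [20, 16]
enqueue(13) -> [20, 16, 13]
enqueue(4) -> [20, 16, 13, 4]
Final queue (front to back): [20, 16, 13, 4]


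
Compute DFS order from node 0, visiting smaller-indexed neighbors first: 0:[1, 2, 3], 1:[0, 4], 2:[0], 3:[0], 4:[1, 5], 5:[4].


DFS stack-based: start with [0]
Visit order: [0, 1, 4, 5, 2, 3]


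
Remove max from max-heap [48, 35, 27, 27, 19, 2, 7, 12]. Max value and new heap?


Max = 48
Replace root with last, heapify down
Resulting heap: [35, 27, 27, 12, 19, 2, 7]


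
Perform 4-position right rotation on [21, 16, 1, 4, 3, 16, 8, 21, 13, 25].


Right rotate by 4: [8, 21, 13, 25, 21, 16, 1, 4, 3, 16]


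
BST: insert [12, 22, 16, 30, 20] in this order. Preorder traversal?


Root = 12; build tree by BST insertion.
Preorder traversal: [12, 22, 16, 20, 30]


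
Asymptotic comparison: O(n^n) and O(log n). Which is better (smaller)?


logarithmic grows slower than n^n
O(log n) is asymptotically smaller; O(n^n) grows faster


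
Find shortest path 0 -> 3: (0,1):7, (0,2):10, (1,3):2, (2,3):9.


Dijkstra from 0:
Distances: {0: 0, 1: 7, 2: 10, 3: 9}
Shortest distance to 3 = 9, path = [0, 1, 3]


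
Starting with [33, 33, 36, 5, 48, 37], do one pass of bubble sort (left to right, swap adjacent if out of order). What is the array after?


After one pass: [33, 33, 5, 36, 37, 48]


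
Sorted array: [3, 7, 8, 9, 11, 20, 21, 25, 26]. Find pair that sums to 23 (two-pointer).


Two pointers: lo=0, hi=8
Found pair: (3, 20) summing to 23


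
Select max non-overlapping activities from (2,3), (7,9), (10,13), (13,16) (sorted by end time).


Greedy: pick earliest-ending, then skip overlaps.
Selected (4 activities): [(2, 3), (7, 9), (10, 13), (13, 16)]


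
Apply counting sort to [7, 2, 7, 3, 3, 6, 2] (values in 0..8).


Count array: [0, 0, 2, 2, 0, 0, 1, 2, 0]
Reconstruct: [2, 2, 3, 3, 6, 7, 7]


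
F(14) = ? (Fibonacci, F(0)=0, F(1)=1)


F(n)=F(n-1)+F(n-2)
...F(12)=144, F(13)=233, F(14)=377


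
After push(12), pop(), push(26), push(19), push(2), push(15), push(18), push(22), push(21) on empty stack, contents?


push(12) -> [12]
pop() returns 12 -> []
push(26) -> [26]
push(19) -> [26, 19]
push(2) -> [26, 19, 2]
push(15) -> [26, 19, 2, 15]
push(18) -> [26, 19, 2, 15, 18]
push(22) -> [26, 19, 2, 15, 18, 22]
push(21) -> [26, 19, 2, 15, 18, 22, 21]
Final stack (bottom to top): [26, 19, 2, 15, 18, 22, 21]


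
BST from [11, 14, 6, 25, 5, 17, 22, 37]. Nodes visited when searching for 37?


BST root = 11
Search for 37: compare at each node
Path: [11, 14, 25, 37]


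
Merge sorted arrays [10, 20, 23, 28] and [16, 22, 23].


Compare heads, take smaller each step.
Merged: [10, 16, 20, 22, 23, 23, 28]


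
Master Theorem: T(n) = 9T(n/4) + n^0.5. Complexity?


a=9, b=4, c=0.5. log_4(9)=1.585 > c=0.5. Case 1: O(n^log_b(a)) = O(n^1.585)
Complexity: O(n^1.585)


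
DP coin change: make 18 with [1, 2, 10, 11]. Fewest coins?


dp[0]=0; dp[i]=1+min(dp[i-c] for c in coins)
...dp[13]=2, dp[14]=3, dp[15]=3, dp[16]=4, dp[17]=4, dp[18]=5
Minimum coins for 18 = 5


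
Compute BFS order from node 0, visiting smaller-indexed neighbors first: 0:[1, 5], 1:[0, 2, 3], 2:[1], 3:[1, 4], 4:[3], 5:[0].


BFS queue: start with [0]
Visit order: [0, 1, 5, 2, 3, 4]


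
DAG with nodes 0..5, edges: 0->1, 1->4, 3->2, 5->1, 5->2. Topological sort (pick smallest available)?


Kahn's algorithm, process smallest node first
Order: [0, 3, 5, 1, 2, 4]


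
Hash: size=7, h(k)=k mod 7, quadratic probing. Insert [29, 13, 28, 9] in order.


Insertions: 29->slot 1; 13->slot 6; 28->slot 0; 9->slot 2
Table: [28, 29, 9, None, None, None, 13]


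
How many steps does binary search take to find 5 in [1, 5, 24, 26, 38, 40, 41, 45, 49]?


Search for 5:
[0,8] mid=4 arr[4]=38
[0,3] mid=1 arr[1]=5
Total: 2 comparisons


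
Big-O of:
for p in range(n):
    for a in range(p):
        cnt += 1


Per nesting level: O(n) * O(n) [triangular over p] = O(n^2)
Complexity: O(n^2)


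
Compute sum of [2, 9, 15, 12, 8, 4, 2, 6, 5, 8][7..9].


Prefix sums: [0, 2, 11, 26, 38, 46, 50, 52, 58, 63, 71]
Sum[7..9] = prefix[10] - prefix[7] = 71 - 52 = 19


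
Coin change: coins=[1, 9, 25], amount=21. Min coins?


dp[0]=0; dp[i]=1+min(dp[i-c] for c in coins)
...dp[16]=8, dp[17]=9, dp[18]=2, dp[19]=3, dp[20]=4, dp[21]=5
Minimum coins for 21 = 5


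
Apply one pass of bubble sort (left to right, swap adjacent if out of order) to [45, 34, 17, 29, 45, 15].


After one pass: [34, 17, 29, 45, 15, 45]


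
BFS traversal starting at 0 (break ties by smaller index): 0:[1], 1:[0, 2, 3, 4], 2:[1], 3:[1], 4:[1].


BFS queue: start with [0]
Visit order: [0, 1, 2, 3, 4]


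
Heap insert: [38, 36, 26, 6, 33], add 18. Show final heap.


Append 18: [38, 36, 26, 6, 33, 18]
Bubble up: no swaps needed
Result: [38, 36, 26, 6, 33, 18]


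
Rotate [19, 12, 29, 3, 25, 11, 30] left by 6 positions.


Left rotate by 6: [30, 19, 12, 29, 3, 25, 11]


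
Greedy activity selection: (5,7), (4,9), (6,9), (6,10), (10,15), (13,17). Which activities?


Greedy: pick earliest-ending, then skip overlaps.
Selected (2 activities): [(5, 7), (10, 15)]


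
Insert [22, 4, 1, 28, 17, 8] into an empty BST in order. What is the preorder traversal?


Root = 22; build tree by BST insertion.
Preorder traversal: [22, 4, 1, 17, 8, 28]


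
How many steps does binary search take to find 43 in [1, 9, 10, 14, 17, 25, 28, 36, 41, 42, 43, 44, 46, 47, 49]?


Search for 43:
[0,14] mid=7 arr[7]=36
[8,14] mid=11 arr[11]=44
[8,10] mid=9 arr[9]=42
[10,10] mid=10 arr[10]=43
Total: 4 comparisons


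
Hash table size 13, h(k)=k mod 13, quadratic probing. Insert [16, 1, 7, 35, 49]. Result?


Insertions: 16->slot 3; 1->slot 1; 7->slot 7; 35->slot 9; 49->slot 10
Table: [None, 1, None, 16, None, None, None, 7, None, 35, 49, None, None]


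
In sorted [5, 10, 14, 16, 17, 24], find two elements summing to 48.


Two pointers: lo=0, hi=5
No pair sums to 48


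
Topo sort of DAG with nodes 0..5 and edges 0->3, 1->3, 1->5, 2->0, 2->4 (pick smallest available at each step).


Kahn's algorithm, process smallest node first
Order: [1, 2, 0, 3, 4, 5]


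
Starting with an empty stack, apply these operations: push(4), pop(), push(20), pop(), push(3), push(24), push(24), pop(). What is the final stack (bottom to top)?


push(4) -> [4]
pop() returns 4 -> []
push(20) -> [20]
pop() returns 20 -> []
push(3) -> [3]
push(24) -> [3, 24]
push(24) -> [3, 24, 24]
pop() returns 24 -> [3, 24]
Final stack (bottom to top): [3, 24]


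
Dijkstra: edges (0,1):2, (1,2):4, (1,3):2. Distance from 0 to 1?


Dijkstra from 0:
Distances: {0: 0, 1: 2, 2: 6, 3: 4}
Shortest distance to 1 = 2, path = [0, 1]


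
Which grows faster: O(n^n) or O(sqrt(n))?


sublinear grows slower than n^n
O(sqrt(n)) is asymptotically smaller; O(n^n) grows faster


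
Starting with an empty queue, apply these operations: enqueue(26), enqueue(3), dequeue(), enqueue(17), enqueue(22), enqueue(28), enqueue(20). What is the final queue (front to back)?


enqueue(26) -> [26]
enqueue(3) -> [26, 3]
dequeue() returns 26 -> [3]
enqueue(17) -> [3, 17]
enqueue(22) -> [3, 17, 22]
enqueue(28) -> [3, 17, 22, 28]
enqueue(20) -> [3, 17, 22, 28, 20]
Final queue (front to back): [3, 17, 22, 28, 20]


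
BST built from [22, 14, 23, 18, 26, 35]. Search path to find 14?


BST root = 22
Search for 14: compare at each node
Path: [22, 14]


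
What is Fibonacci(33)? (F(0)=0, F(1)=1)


F(n)=F(n-1)+F(n-2)
...F(31)=1346269, F(32)=2178309, F(33)=3524578


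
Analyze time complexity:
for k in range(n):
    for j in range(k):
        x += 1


Per nesting level: O(n) * O(n) [triangular over k] = O(n^2)
Complexity: O(n^2)


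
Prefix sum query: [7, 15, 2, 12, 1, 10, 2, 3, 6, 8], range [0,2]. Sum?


Prefix sums: [0, 7, 22, 24, 36, 37, 47, 49, 52, 58, 66]
Sum[0..2] = prefix[3] - prefix[0] = 24 - 0 = 24


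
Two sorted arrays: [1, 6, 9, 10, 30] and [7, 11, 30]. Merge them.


Compare heads, take smaller each step.
Merged: [1, 6, 7, 9, 10, 11, 30, 30]


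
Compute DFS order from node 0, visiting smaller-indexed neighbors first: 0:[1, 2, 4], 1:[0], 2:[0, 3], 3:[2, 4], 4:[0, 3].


DFS stack-based: start with [0]
Visit order: [0, 1, 2, 3, 4]


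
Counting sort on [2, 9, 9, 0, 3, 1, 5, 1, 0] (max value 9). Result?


Count array: [2, 2, 1, 1, 0, 1, 0, 0, 0, 2]
Reconstruct: [0, 0, 1, 1, 2, 3, 5, 9, 9]


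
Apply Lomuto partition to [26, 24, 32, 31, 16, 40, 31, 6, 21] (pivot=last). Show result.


Elements <= 21 go left of pivot.
Result: [16, 6, 21, 31, 26, 40, 31, 24, 32], pivot at index 2


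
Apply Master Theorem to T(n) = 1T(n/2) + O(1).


a=1, b=2, c=0. log_2(1)=0 = c=0. Case 2: O(n^c log n) = O(log n)
Complexity: O(log n)


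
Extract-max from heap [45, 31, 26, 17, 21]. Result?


Max = 45
Replace root with last, heapify down
Resulting heap: [31, 21, 26, 17]


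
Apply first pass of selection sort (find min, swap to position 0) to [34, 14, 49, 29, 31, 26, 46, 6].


After one pass: [6, 14, 49, 29, 31, 26, 46, 34]


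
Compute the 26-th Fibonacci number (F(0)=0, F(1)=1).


F(n)=F(n-1)+F(n-2)
...F(24)=46368, F(25)=75025, F(26)=121393


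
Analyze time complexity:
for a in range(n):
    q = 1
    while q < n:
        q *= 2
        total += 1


Per nesting level: O(n) * O(log n) = O(n log n)
Complexity: O(n log n)


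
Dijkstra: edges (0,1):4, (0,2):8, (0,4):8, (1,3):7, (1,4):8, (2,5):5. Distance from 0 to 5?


Dijkstra from 0:
Distances: {0: 0, 1: 4, 2: 8, 3: 11, 4: 8, 5: 13}
Shortest distance to 5 = 13, path = [0, 2, 5]


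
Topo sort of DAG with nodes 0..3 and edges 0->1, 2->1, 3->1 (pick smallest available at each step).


Kahn's algorithm, process smallest node first
Order: [0, 2, 3, 1]


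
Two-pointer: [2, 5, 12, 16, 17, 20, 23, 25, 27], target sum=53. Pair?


Two pointers: lo=0, hi=8
No pair sums to 53


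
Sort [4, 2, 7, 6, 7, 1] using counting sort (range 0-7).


Count array: [0, 1, 1, 0, 1, 0, 1, 2]
Reconstruct: [1, 2, 4, 6, 7, 7]


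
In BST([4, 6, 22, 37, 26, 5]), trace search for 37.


BST root = 4
Search for 37: compare at each node
Path: [4, 6, 22, 37]


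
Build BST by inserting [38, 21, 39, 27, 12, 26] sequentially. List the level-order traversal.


Root = 38; build tree by BST insertion.
Level-Order traversal: [38, 21, 39, 12, 27, 26]


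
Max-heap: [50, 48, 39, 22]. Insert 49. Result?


Append 49: [50, 48, 39, 22, 49]
Bubble up: swap idx 4(49) with idx 1(48)
Result: [50, 49, 39, 22, 48]


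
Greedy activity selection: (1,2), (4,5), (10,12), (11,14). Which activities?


Greedy: pick earliest-ending, then skip overlaps.
Selected (3 activities): [(1, 2), (4, 5), (10, 12)]


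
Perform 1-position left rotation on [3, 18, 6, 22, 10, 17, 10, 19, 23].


Left rotate by 1: [18, 6, 22, 10, 17, 10, 19, 23, 3]


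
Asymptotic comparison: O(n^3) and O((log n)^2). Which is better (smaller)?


polylogarithmic grows slower than cubic
O((log n)^2) is asymptotically smaller; O(n^3) grows faster


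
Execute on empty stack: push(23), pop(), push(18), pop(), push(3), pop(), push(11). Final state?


push(23) -> [23]
pop() returns 23 -> []
push(18) -> [18]
pop() returns 18 -> []
push(3) -> [3]
pop() returns 3 -> []
push(11) -> [11]
Final stack (bottom to top): [11]


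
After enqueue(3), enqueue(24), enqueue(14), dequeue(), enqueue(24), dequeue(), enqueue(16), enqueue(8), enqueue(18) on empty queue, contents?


enqueue(3) -> [3]
enqueue(24) -> [3, 24]
enqueue(14) -> [3, 24, 14]
dequeue() returns 3 -> [24, 14]
enqueue(24) -> [24, 14, 24]
dequeue() returns 24 -> [14, 24]
enqueue(16) -> [14, 24, 16]
enqueue(8) -> [14, 24, 16, 8]
enqueue(18) -> [14, 24, 16, 8, 18]
Final queue (front to back): [14, 24, 16, 8, 18]


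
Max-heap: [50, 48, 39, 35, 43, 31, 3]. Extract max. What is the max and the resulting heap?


Max = 50
Replace root with last, heapify down
Resulting heap: [48, 43, 39, 35, 3, 31]


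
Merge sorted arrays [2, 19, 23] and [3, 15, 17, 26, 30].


Compare heads, take smaller each step.
Merged: [2, 3, 15, 17, 19, 23, 26, 30]


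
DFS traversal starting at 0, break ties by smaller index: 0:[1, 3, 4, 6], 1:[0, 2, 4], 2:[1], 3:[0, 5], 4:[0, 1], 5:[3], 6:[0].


DFS stack-based: start with [0]
Visit order: [0, 1, 2, 4, 3, 5, 6]


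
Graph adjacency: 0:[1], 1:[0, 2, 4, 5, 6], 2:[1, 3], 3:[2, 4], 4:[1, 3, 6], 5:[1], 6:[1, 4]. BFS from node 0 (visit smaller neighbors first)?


BFS queue: start with [0]
Visit order: [0, 1, 2, 4, 5, 6, 3]


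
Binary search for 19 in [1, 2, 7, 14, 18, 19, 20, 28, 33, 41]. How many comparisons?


Search for 19:
[0,9] mid=4 arr[4]=18
[5,9] mid=7 arr[7]=28
[5,6] mid=5 arr[5]=19
Total: 3 comparisons


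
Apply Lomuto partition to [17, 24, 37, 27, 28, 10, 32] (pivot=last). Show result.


Elements <= 32 go left of pivot.
Result: [17, 24, 27, 28, 10, 32, 37], pivot at index 5


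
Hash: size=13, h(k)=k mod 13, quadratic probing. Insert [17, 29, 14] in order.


Insertions: 17->slot 4; 29->slot 3; 14->slot 1
Table: [None, 14, None, 29, 17, None, None, None, None, None, None, None, None]


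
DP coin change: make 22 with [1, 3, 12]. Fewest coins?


dp[0]=0; dp[i]=1+min(dp[i-c] for c in coins)
...dp[17]=4, dp[18]=3, dp[19]=4, dp[20]=5, dp[21]=4, dp[22]=5
Minimum coins for 22 = 5


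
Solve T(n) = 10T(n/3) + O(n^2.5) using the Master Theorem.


a=10, b=3, c=2.5. log_3(10)=2.096 < c=2.5. Case 3: O(n^c) = O(n^2.500)
Complexity: O(n^2.500)


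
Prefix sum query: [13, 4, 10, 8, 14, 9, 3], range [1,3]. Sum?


Prefix sums: [0, 13, 17, 27, 35, 49, 58, 61]
Sum[1..3] = prefix[4] - prefix[1] = 35 - 13 = 22


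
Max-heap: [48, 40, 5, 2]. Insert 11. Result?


Append 11: [48, 40, 5, 2, 11]
Bubble up: no swaps needed
Result: [48, 40, 5, 2, 11]


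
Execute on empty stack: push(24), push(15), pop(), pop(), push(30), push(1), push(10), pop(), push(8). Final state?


push(24) -> [24]
push(15) -> [24, 15]
pop() returns 15 -> [24]
pop() returns 24 -> []
push(30) -> [30]
push(1) -> [30, 1]
push(10) -> [30, 1, 10]
pop() returns 10 -> [30, 1]
push(8) -> [30, 1, 8]
Final stack (bottom to top): [30, 1, 8]


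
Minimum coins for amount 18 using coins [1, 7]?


dp[0]=0; dp[i]=1+min(dp[i-c] for c in coins)
...dp[13]=7, dp[14]=2, dp[15]=3, dp[16]=4, dp[17]=5, dp[18]=6
Minimum coins for 18 = 6


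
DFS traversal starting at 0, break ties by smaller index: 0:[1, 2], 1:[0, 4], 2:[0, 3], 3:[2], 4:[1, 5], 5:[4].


DFS stack-based: start with [0]
Visit order: [0, 1, 4, 5, 2, 3]


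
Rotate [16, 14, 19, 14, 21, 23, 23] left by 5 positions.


Left rotate by 5: [23, 23, 16, 14, 19, 14, 21]


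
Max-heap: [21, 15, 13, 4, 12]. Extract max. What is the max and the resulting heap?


Max = 21
Replace root with last, heapify down
Resulting heap: [15, 12, 13, 4]


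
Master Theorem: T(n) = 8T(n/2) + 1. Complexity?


a=8, b=2, c=0. log_2(8)=3 > c=0. Case 1: O(n^log_b(a)) = O(n^3)
Complexity: O(n^3)


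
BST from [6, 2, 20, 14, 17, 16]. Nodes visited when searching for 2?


BST root = 6
Search for 2: compare at each node
Path: [6, 2]


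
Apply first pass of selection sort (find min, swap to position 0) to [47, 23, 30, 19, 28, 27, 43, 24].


After one pass: [19, 23, 30, 47, 28, 27, 43, 24]


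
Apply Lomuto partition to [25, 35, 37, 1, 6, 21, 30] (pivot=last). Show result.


Elements <= 30 go left of pivot.
Result: [25, 1, 6, 21, 30, 35, 37], pivot at index 4


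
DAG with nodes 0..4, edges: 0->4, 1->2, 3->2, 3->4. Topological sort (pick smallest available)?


Kahn's algorithm, process smallest node first
Order: [0, 1, 3, 2, 4]


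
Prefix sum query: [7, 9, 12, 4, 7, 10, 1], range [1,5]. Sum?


Prefix sums: [0, 7, 16, 28, 32, 39, 49, 50]
Sum[1..5] = prefix[6] - prefix[1] = 49 - 7 = 42


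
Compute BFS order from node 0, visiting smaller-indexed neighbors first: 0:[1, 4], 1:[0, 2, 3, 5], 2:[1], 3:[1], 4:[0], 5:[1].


BFS queue: start with [0]
Visit order: [0, 1, 4, 2, 3, 5]


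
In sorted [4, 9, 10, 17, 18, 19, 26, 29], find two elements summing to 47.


Two pointers: lo=0, hi=7
Found pair: (18, 29) summing to 47


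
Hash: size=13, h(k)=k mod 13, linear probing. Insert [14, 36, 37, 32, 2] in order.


Insertions: 14->slot 1; 36->slot 10; 37->slot 11; 32->slot 6; 2->slot 2
Table: [None, 14, 2, None, None, None, 32, None, None, None, 36, 37, None]


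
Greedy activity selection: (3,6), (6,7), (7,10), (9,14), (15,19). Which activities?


Greedy: pick earliest-ending, then skip overlaps.
Selected (4 activities): [(3, 6), (6, 7), (7, 10), (15, 19)]


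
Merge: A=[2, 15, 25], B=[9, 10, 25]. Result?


Compare heads, take smaller each step.
Merged: [2, 9, 10, 15, 25, 25]


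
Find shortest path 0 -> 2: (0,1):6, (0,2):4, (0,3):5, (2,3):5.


Dijkstra from 0:
Distances: {0: 0, 1: 6, 2: 4, 3: 5}
Shortest distance to 2 = 4, path = [0, 2]


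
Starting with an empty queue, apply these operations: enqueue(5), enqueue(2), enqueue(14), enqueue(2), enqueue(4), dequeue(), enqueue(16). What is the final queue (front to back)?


enqueue(5) -> [5]
enqueue(2) -> [5, 2]
enqueue(14) -> [5, 2, 14]
enqueue(2) -> [5, 2, 14, 2]
enqueue(4) -> [5, 2, 14, 2, 4]
dequeue() returns 5 -> [2, 14, 2, 4]
enqueue(16) -> [2, 14, 2, 4, 16]
Final queue (front to back): [2, 14, 2, 4, 16]


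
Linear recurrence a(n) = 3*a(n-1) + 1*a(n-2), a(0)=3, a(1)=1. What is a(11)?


Build bottom-up:
...a(9)=24751, a(10)=81747, a(11)=3*81747+1*24751=269992


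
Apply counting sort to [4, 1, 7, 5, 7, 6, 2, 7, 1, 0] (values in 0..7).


Count array: [1, 2, 1, 0, 1, 1, 1, 3]
Reconstruct: [0, 1, 1, 2, 4, 5, 6, 7, 7, 7]


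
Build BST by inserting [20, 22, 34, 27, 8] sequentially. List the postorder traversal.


Root = 20; build tree by BST insertion.
Postorder traversal: [8, 27, 34, 22, 20]


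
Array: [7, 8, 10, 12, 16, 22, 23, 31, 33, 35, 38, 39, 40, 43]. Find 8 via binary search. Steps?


Search for 8:
[0,13] mid=6 arr[6]=23
[0,5] mid=2 arr[2]=10
[0,1] mid=0 arr[0]=7
[1,1] mid=1 arr[1]=8
Total: 4 comparisons


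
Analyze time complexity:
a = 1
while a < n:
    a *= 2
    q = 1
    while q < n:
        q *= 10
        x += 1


Per nesting level: O(log n) * O(log n) = O((log n)^2)
Complexity: O((log n)^2)


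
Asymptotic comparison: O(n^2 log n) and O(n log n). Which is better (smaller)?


linearithmic grows slower than n^2 log n
O(n log n) is asymptotically smaller; O(n^2 log n) grows faster


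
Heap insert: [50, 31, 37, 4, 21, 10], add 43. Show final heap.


Append 43: [50, 31, 37, 4, 21, 10, 43]
Bubble up: swap idx 6(43) with idx 2(37)
Result: [50, 31, 43, 4, 21, 10, 37]


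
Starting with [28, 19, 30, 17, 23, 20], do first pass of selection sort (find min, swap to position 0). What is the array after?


After one pass: [17, 19, 30, 28, 23, 20]


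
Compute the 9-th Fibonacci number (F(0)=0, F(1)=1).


F(n)=F(n-1)+F(n-2)
...F(7)=13, F(8)=21, F(9)=34


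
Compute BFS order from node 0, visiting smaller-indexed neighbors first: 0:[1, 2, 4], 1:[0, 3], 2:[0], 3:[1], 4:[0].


BFS queue: start with [0]
Visit order: [0, 1, 2, 4, 3]


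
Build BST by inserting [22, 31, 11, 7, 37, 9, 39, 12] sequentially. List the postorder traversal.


Root = 22; build tree by BST insertion.
Postorder traversal: [9, 7, 12, 11, 39, 37, 31, 22]


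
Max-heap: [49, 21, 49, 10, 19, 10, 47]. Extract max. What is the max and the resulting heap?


Max = 49
Replace root with last, heapify down
Resulting heap: [49, 21, 47, 10, 19, 10]


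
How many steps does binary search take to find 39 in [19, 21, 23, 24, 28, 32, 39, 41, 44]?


Search for 39:
[0,8] mid=4 arr[4]=28
[5,8] mid=6 arr[6]=39
Total: 2 comparisons


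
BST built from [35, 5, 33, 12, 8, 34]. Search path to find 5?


BST root = 35
Search for 5: compare at each node
Path: [35, 5]


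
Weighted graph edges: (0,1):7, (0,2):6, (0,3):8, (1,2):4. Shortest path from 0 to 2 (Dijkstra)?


Dijkstra from 0:
Distances: {0: 0, 1: 7, 2: 6, 3: 8}
Shortest distance to 2 = 6, path = [0, 2]


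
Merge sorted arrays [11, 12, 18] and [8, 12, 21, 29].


Compare heads, take smaller each step.
Merged: [8, 11, 12, 12, 18, 21, 29]


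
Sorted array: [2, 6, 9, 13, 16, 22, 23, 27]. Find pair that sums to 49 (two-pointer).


Two pointers: lo=0, hi=7
Found pair: (22, 27) summing to 49


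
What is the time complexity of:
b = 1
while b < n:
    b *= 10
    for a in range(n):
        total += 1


Per nesting level: O(log n) * O(n) = O(n log n)
Complexity: O(n log n)


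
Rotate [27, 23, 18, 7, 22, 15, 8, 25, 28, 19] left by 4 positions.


Left rotate by 4: [22, 15, 8, 25, 28, 19, 27, 23, 18, 7]


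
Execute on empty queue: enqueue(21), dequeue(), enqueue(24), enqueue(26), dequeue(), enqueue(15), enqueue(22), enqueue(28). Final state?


enqueue(21) -> [21]
dequeue() returns 21 -> []
enqueue(24) -> [24]
enqueue(26) -> [24, 26]
dequeue() returns 24 -> [26]
enqueue(15) -> [26, 15]
enqueue(22) -> [26, 15, 22]
enqueue(28) -> [26, 15, 22, 28]
Final queue (front to back): [26, 15, 22, 28]


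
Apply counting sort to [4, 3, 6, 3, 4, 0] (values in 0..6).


Count array: [1, 0, 0, 2, 2, 0, 1]
Reconstruct: [0, 3, 3, 4, 4, 6]


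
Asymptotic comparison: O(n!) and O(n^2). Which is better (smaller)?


quadratic grows slower than factorial
O(n^2) is asymptotically smaller; O(n!) grows faster


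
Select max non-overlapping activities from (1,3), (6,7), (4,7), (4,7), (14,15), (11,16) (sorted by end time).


Greedy: pick earliest-ending, then skip overlaps.
Selected (3 activities): [(1, 3), (6, 7), (14, 15)]


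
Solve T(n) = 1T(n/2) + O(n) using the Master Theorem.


a=1, b=2, c=1. log_2(1)=0 < c=1. Case 3: O(n^c) = O(n)
Complexity: O(n)


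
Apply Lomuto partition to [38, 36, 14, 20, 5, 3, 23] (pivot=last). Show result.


Elements <= 23 go left of pivot.
Result: [14, 20, 5, 3, 23, 36, 38], pivot at index 4


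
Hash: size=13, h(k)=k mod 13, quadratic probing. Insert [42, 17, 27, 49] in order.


Insertions: 42->slot 3; 17->slot 4; 27->slot 1; 49->slot 10
Table: [None, 27, None, 42, 17, None, None, None, None, None, 49, None, None]


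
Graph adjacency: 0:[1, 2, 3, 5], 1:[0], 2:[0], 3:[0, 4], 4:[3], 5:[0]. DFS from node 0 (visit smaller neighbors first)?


DFS stack-based: start with [0]
Visit order: [0, 1, 2, 3, 4, 5]


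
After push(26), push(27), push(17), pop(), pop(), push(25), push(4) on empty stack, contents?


push(26) -> [26]
push(27) -> [26, 27]
push(17) -> [26, 27, 17]
pop() returns 17 -> [26, 27]
pop() returns 27 -> [26]
push(25) -> [26, 25]
push(4) -> [26, 25, 4]
Final stack (bottom to top): [26, 25, 4]


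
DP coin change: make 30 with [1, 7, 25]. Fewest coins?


dp[0]=0; dp[i]=1+min(dp[i-c] for c in coins)
...dp[25]=1, dp[26]=2, dp[27]=3, dp[28]=4, dp[29]=5, dp[30]=6
Minimum coins for 30 = 6


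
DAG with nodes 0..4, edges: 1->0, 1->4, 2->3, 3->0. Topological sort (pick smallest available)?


Kahn's algorithm, process smallest node first
Order: [1, 2, 3, 0, 4]


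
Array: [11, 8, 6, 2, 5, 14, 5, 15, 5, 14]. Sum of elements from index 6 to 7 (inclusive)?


Prefix sums: [0, 11, 19, 25, 27, 32, 46, 51, 66, 71, 85]
Sum[6..7] = prefix[8] - prefix[6] = 66 - 46 = 20


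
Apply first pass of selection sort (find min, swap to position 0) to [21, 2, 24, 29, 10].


After one pass: [2, 21, 24, 29, 10]


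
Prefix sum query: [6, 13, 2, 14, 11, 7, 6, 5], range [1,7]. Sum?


Prefix sums: [0, 6, 19, 21, 35, 46, 53, 59, 64]
Sum[1..7] = prefix[8] - prefix[1] = 64 - 6 = 58


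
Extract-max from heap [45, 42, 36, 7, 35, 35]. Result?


Max = 45
Replace root with last, heapify down
Resulting heap: [42, 35, 36, 7, 35]


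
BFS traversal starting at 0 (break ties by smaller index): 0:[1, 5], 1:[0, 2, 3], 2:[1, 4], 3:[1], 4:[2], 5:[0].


BFS queue: start with [0]
Visit order: [0, 1, 5, 2, 3, 4]


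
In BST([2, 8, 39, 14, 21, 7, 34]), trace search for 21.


BST root = 2
Search for 21: compare at each node
Path: [2, 8, 39, 14, 21]


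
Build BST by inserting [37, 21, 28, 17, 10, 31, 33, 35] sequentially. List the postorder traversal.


Root = 37; build tree by BST insertion.
Postorder traversal: [10, 17, 35, 33, 31, 28, 21, 37]


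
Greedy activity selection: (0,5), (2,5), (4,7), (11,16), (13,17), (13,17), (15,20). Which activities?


Greedy: pick earliest-ending, then skip overlaps.
Selected (2 activities): [(0, 5), (11, 16)]


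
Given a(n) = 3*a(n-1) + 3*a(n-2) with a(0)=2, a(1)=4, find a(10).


Build bottom-up:
...a(8)=52002, a(9)=197154, a(10)=3*197154+3*52002=747468


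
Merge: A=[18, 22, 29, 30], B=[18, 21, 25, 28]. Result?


Compare heads, take smaller each step.
Merged: [18, 18, 21, 22, 25, 28, 29, 30]


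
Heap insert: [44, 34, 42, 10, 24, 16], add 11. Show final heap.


Append 11: [44, 34, 42, 10, 24, 16, 11]
Bubble up: no swaps needed
Result: [44, 34, 42, 10, 24, 16, 11]


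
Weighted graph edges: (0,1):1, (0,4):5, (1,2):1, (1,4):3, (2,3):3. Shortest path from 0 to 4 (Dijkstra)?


Dijkstra from 0:
Distances: {0: 0, 1: 1, 2: 2, 3: 5, 4: 4}
Shortest distance to 4 = 4, path = [0, 1, 4]


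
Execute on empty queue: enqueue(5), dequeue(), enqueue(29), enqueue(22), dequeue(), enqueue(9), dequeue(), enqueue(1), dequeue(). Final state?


enqueue(5) -> [5]
dequeue() returns 5 -> []
enqueue(29) -> [29]
enqueue(22) -> [29, 22]
dequeue() returns 29 -> [22]
enqueue(9) -> [22, 9]
dequeue() returns 22 -> [9]
enqueue(1) -> [9, 1]
dequeue() returns 9 -> [1]
Final queue (front to back): [1]


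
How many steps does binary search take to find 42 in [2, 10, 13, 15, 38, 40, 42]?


Search for 42:
[0,6] mid=3 arr[3]=15
[4,6] mid=5 arr[5]=40
[6,6] mid=6 arr[6]=42
Total: 3 comparisons


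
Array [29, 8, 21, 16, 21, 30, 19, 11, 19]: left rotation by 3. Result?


Left rotate by 3: [16, 21, 30, 19, 11, 19, 29, 8, 21]


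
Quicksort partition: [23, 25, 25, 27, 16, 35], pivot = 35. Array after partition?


Elements <= 35 go left of pivot.
Result: [23, 25, 25, 27, 16, 35], pivot at index 5


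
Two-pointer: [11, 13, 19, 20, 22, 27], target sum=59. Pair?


Two pointers: lo=0, hi=5
No pair sums to 59


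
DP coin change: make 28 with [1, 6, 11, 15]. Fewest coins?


dp[0]=0; dp[i]=1+min(dp[i-c] for c in coins)
...dp[23]=3, dp[24]=4, dp[25]=5, dp[26]=2, dp[27]=3, dp[28]=3
Minimum coins for 28 = 3


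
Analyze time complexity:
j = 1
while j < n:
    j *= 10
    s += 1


Per nesting level: O(log n) = O(log n)
Complexity: O(log n)


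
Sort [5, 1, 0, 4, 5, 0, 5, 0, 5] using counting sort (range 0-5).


Count array: [3, 1, 0, 0, 1, 4]
Reconstruct: [0, 0, 0, 1, 4, 5, 5, 5, 5]


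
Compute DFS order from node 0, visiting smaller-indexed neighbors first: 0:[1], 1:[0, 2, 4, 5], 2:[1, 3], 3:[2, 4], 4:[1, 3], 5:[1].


DFS stack-based: start with [0]
Visit order: [0, 1, 2, 3, 4, 5]


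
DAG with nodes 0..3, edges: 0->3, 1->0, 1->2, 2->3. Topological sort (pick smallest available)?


Kahn's algorithm, process smallest node first
Order: [1, 0, 2, 3]


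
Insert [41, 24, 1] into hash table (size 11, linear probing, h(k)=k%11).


Insertions: 41->slot 8; 24->slot 2; 1->slot 1
Table: [None, 1, 24, None, None, None, None, None, 41, None, None]


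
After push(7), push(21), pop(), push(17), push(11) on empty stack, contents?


push(7) -> [7]
push(21) -> [7, 21]
pop() returns 21 -> [7]
push(17) -> [7, 17]
push(11) -> [7, 17, 11]
Final stack (bottom to top): [7, 17, 11]


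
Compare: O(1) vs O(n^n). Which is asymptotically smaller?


constant grows slower than n^n
O(1) is asymptotically smaller; O(n^n) grows faster


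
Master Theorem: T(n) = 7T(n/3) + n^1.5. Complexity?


a=7, b=3, c=1.5. log_3(7)=1.771 > c=1.5. Case 1: O(n^log_b(a)) = O(n^1.771)
Complexity: O(n^1.771)


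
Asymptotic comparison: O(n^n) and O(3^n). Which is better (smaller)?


exponential (base 3) grows slower than n^n
O(3^n) is asymptotically smaller; O(n^n) grows faster


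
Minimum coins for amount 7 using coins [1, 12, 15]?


dp[0]=0; dp[i]=1+min(dp[i-c] for c in coins)
...dp[2]=2, dp[3]=3, dp[4]=4, dp[5]=5, dp[6]=6, dp[7]=7
Minimum coins for 7 = 7


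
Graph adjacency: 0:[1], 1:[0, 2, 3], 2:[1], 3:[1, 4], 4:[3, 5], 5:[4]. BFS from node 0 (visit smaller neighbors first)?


BFS queue: start with [0]
Visit order: [0, 1, 2, 3, 4, 5]


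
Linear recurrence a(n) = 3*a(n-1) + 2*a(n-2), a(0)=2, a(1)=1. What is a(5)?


Build bottom-up:
...a(3)=23, a(4)=83, a(5)=3*83+2*23=295


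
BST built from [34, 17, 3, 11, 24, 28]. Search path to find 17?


BST root = 34
Search for 17: compare at each node
Path: [34, 17]


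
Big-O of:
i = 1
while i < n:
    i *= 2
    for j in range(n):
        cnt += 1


Per nesting level: O(log n) * O(n) = O(n log n)
Complexity: O(n log n)


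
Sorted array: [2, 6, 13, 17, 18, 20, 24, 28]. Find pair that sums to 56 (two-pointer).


Two pointers: lo=0, hi=7
No pair sums to 56


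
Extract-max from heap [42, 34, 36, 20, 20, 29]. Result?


Max = 42
Replace root with last, heapify down
Resulting heap: [36, 34, 29, 20, 20]


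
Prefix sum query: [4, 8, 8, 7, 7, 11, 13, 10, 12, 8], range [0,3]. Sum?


Prefix sums: [0, 4, 12, 20, 27, 34, 45, 58, 68, 80, 88]
Sum[0..3] = prefix[4] - prefix[0] = 27 - 0 = 27


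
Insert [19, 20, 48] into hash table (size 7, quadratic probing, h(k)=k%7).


Insertions: 19->slot 5; 20->slot 6; 48->slot 0
Table: [48, None, None, None, None, 19, 20]


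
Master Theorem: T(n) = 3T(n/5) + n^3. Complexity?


a=3, b=5, c=3. log_5(3)=0.683 < c=3. Case 3: O(n^c) = O(n^3)
Complexity: O(n^3)


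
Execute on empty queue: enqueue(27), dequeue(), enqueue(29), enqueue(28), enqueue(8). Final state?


enqueue(27) -> [27]
dequeue() returns 27 -> []
enqueue(29) -> [29]
enqueue(28) -> [29, 28]
enqueue(8) -> [29, 28, 8]
Final queue (front to back): [29, 28, 8]


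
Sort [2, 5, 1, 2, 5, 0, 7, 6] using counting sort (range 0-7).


Count array: [1, 1, 2, 0, 0, 2, 1, 1]
Reconstruct: [0, 1, 2, 2, 5, 5, 6, 7]


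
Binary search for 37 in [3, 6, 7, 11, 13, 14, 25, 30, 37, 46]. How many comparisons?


Search for 37:
[0,9] mid=4 arr[4]=13
[5,9] mid=7 arr[7]=30
[8,9] mid=8 arr[8]=37
Total: 3 comparisons


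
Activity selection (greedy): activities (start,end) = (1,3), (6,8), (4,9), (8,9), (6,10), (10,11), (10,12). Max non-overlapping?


Greedy: pick earliest-ending, then skip overlaps.
Selected (4 activities): [(1, 3), (6, 8), (8, 9), (10, 11)]


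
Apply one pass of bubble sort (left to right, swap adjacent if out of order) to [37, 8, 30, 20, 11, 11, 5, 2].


After one pass: [8, 30, 20, 11, 11, 5, 2, 37]


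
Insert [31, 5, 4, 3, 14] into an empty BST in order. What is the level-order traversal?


Root = 31; build tree by BST insertion.
Level-Order traversal: [31, 5, 4, 14, 3]


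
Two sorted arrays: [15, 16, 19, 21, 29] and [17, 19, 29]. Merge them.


Compare heads, take smaller each step.
Merged: [15, 16, 17, 19, 19, 21, 29, 29]


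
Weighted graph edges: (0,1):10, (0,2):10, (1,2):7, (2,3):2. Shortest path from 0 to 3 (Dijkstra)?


Dijkstra from 0:
Distances: {0: 0, 1: 10, 2: 10, 3: 12}
Shortest distance to 3 = 12, path = [0, 2, 3]


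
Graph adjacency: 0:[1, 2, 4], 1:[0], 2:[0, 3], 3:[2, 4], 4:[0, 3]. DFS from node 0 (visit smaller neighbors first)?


DFS stack-based: start with [0]
Visit order: [0, 1, 2, 3, 4]


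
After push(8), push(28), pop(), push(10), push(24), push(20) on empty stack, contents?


push(8) -> [8]
push(28) -> [8, 28]
pop() returns 28 -> [8]
push(10) -> [8, 10]
push(24) -> [8, 10, 24]
push(20) -> [8, 10, 24, 20]
Final stack (bottom to top): [8, 10, 24, 20]


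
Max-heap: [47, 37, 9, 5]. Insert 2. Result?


Append 2: [47, 37, 9, 5, 2]
Bubble up: no swaps needed
Result: [47, 37, 9, 5, 2]


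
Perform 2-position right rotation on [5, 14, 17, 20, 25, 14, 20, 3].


Right rotate by 2: [20, 3, 5, 14, 17, 20, 25, 14]


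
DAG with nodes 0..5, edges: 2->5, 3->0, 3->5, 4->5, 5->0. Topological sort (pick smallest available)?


Kahn's algorithm, process smallest node first
Order: [1, 2, 3, 4, 5, 0]


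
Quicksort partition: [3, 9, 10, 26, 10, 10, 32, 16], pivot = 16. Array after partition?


Elements <= 16 go left of pivot.
Result: [3, 9, 10, 10, 10, 16, 32, 26], pivot at index 5


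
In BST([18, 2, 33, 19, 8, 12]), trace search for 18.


BST root = 18
Search for 18: compare at each node
Path: [18]


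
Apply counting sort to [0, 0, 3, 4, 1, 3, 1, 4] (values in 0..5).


Count array: [2, 2, 0, 2, 2, 0]
Reconstruct: [0, 0, 1, 1, 3, 3, 4, 4]


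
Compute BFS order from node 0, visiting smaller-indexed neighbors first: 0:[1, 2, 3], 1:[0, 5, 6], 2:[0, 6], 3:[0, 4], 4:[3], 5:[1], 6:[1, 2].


BFS queue: start with [0]
Visit order: [0, 1, 2, 3, 5, 6, 4]


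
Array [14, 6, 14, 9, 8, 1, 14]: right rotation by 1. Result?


Right rotate by 1: [14, 14, 6, 14, 9, 8, 1]


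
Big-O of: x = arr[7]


Analysis: constant-time operation, no loop
Complexity: O(1)


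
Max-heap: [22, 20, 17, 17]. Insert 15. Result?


Append 15: [22, 20, 17, 17, 15]
Bubble up: no swaps needed
Result: [22, 20, 17, 17, 15]


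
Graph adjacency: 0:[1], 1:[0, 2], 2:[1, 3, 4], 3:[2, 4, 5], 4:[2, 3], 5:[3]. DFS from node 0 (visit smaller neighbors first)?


DFS stack-based: start with [0]
Visit order: [0, 1, 2, 3, 4, 5]


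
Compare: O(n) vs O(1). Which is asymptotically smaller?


constant grows slower than linear
O(1) is asymptotically smaller; O(n) grows faster


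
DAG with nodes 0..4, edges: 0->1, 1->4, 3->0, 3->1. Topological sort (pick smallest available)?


Kahn's algorithm, process smallest node first
Order: [2, 3, 0, 1, 4]


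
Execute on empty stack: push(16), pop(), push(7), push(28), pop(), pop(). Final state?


push(16) -> [16]
pop() returns 16 -> []
push(7) -> [7]
push(28) -> [7, 28]
pop() returns 28 -> [7]
pop() returns 7 -> []
Final stack (bottom to top): []


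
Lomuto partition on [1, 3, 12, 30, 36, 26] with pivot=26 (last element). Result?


Elements <= 26 go left of pivot.
Result: [1, 3, 12, 26, 36, 30], pivot at index 3


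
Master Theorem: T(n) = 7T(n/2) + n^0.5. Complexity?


a=7, b=2, c=0.5. log_2(7)=2.807 > c=0.5. Case 1: O(n^log_b(a)) = O(n^2.807)
Complexity: O(n^2.807)


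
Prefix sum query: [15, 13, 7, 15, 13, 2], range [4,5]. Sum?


Prefix sums: [0, 15, 28, 35, 50, 63, 65]
Sum[4..5] = prefix[6] - prefix[4] = 65 - 50 = 15


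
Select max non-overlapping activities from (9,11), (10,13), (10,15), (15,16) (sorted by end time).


Greedy: pick earliest-ending, then skip overlaps.
Selected (2 activities): [(9, 11), (15, 16)]


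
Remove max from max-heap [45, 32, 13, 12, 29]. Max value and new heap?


Max = 45
Replace root with last, heapify down
Resulting heap: [32, 29, 13, 12]


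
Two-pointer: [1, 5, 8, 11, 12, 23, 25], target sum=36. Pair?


Two pointers: lo=0, hi=6
Found pair: (11, 25) summing to 36


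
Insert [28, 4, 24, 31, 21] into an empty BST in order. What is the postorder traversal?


Root = 28; build tree by BST insertion.
Postorder traversal: [21, 24, 4, 31, 28]
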